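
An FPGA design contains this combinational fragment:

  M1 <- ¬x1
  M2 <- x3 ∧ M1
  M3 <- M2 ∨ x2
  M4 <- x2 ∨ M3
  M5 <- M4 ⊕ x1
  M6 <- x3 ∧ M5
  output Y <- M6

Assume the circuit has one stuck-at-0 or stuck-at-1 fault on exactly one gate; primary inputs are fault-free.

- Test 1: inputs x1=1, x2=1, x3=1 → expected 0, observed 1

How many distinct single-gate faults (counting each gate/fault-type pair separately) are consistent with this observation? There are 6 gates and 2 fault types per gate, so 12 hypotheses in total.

Fault-free: M1=0, M2=0, M3=1, M4=1, M5=0, M6=0 → 0. Observed 1.
  M1 stuck-at-0: output 0 ✗
  M1 stuck-at-1: output 0 ✗
  M2 stuck-at-0: output 0 ✗
  M2 stuck-at-1: output 0 ✗
  M3 stuck-at-0: output 0 ✗
  M3 stuck-at-1: output 0 ✗
  M4 stuck-at-0: output 1 ✓
  M4 stuck-at-1: output 0 ✗
  M5 stuck-at-0: output 0 ✗
  M5 stuck-at-1: output 1 ✓
  M6 stuck-at-0: output 0 ✗
  M6 stuck-at-1: output 1 ✓
Consistent faults: {M4 stuck-at-0, M5 stuck-at-1, M6 stuck-at-1} — 3 in all.

3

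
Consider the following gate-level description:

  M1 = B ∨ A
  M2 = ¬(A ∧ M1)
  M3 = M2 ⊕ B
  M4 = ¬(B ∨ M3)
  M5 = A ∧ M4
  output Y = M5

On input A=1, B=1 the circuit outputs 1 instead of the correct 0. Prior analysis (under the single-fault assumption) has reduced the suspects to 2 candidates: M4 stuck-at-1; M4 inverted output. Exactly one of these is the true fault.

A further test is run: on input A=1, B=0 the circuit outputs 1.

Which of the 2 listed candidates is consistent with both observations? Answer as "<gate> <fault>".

Evaluate each candidate on input A=1, B=0:
  M4 stuck-at-1: M1=1, M2=0, M3=0, M4=1 [stuck-at-1], M5=1 → 1 — matches
  M4 inverted output: M1=1, M2=0, M3=0, M4=0 [inverted output], M5=0 → 0 — eliminated
Only M4 stuck-at-1 reproduces the observed 1.

M4 stuck-at-1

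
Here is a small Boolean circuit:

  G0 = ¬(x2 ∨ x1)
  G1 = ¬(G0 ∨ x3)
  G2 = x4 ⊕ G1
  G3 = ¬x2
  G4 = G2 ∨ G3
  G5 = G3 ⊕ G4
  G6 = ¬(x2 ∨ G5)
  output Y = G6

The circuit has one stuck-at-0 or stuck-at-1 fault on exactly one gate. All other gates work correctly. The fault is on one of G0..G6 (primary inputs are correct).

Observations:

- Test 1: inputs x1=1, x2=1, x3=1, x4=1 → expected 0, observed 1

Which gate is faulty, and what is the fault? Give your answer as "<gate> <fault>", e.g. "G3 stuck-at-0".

Fault-free values for test 1 (x1=1, x2=1, x3=1, x4=1): G0=0, G1=0, G2=1, G3=0, G4=1, G5=1, G6=0, giving Y=0. Observed 1.
Test 1: faults giving observed 1 are {G6 stuck-at-1}.
Only G6 stuck-at-1 is consistent with every test.

G6 stuck-at-1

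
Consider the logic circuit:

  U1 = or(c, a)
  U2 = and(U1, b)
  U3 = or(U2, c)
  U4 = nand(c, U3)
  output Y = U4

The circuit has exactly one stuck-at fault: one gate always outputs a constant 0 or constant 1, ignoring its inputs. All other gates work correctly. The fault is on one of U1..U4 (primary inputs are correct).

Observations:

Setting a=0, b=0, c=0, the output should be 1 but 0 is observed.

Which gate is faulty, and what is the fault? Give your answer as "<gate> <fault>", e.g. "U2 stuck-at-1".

U4 stuck-at-0

Fault-free values for test 1 (a=0, b=0, c=0): U1=0, U2=0, U3=0, U4=1, giving Y=1. Observed 0.
Test 1: faults giving observed 0 are {U4 stuck-at-0}.
Only U4 stuck-at-0 is consistent with every test.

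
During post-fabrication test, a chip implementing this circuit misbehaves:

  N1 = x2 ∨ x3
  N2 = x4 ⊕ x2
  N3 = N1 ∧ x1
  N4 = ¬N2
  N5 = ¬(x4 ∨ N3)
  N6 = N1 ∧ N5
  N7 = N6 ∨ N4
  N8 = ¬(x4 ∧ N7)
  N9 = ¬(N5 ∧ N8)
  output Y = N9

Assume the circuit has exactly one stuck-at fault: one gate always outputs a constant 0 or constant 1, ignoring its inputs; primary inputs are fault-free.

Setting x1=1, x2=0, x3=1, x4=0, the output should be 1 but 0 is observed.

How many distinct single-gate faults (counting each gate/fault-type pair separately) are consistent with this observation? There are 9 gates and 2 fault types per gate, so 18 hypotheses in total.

4

Fault-free: N1=1, N2=0, N3=1, N4=1, N5=0, N6=0, N7=1, N8=1, N9=1 → 1. Observed 0.
  N1: stuck-at-0 ✓; others ✗
  N2: none of the 2 fault types match ✗
  N3: stuck-at-0 ✓; others ✗
  N4: none of the 2 fault types match ✗
  N5: stuck-at-1 ✓; others ✗
  N6: none of the 2 fault types match ✗
  N7: none of the 2 fault types match ✗
  N8: none of the 2 fault types match ✗
  N9: stuck-at-0 ✓; others ✗
Consistent faults: {N1 stuck-at-0, N3 stuck-at-0, N5 stuck-at-1, N9 stuck-at-0} — 4 in all.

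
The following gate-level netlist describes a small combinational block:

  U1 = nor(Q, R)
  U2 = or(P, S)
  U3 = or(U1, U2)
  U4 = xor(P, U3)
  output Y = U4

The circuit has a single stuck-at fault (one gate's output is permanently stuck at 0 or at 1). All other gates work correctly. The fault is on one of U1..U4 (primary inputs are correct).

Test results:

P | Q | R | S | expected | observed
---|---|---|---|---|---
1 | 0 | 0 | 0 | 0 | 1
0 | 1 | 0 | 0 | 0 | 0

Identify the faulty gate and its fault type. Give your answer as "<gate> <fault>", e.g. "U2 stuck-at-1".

Fault-free values for test 1 (P=1, Q=0, R=0, S=0): U1=1, U2=1, U3=1, U4=0, giving Y=0. Observed 1.
Test 1: faults giving observed 1 are {U3 stuck-at-0, U4 stuck-at-1}.
Test 2 (P=0, Q=1, R=0, S=0): fault-free U1=0, U2=0, U3=0, U4=0 → 0; observed 0. Eliminates U4 stuck-at-1.
Only U3 stuck-at-0 is consistent with every test.

U3 stuck-at-0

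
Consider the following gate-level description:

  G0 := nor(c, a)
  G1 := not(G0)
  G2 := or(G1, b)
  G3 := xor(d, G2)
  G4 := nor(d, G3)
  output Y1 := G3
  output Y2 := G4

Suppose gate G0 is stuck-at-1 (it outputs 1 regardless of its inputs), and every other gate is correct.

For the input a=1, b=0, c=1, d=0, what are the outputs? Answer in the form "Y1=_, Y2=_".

Y1=0, Y2=1

Propagate with G0 forced: G0=1 [stuck-at-1], G1=0, G2=0, G3=0, G4=1.
So the outputs are Y1=0, Y2=1. (Without the fault they would be Y1=1, Y2=0.)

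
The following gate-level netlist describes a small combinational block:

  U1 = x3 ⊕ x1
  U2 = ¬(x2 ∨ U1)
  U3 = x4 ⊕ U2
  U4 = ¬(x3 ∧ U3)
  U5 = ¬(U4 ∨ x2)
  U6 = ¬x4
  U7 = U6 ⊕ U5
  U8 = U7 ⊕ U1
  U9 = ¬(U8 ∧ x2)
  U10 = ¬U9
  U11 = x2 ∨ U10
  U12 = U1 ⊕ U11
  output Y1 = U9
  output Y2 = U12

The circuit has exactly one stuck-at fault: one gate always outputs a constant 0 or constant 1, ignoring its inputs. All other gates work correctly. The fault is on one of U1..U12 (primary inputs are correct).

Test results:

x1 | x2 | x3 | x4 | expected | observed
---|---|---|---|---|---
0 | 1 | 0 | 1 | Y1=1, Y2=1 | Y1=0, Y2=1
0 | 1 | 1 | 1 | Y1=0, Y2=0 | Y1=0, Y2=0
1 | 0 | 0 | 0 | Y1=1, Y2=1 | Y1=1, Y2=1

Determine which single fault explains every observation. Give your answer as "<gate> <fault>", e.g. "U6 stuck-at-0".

U8 stuck-at-1

Fault-free values for test 1 (x1=0, x2=1, x3=0, x4=1): U1=0, U2=0, U3=1, U4=1, U5=0, U6=0, U7=0, U8=0, U9=1, U10=0, U11=1, U12=1, giving Y1=1, Y2=1. Observed Y1=0, Y2=1.
Test 1: faults giving observed Y1=0, Y2=1 are {U5 stuck-at-1, U6 stuck-at-1, U7 stuck-at-1, U8 stuck-at-1, U9 stuck-at-0}.
Test 2 (x1=0, x2=1, x3=1, x4=1): fault-free U1=1, U2=0, U3=1, U4=0, U5=0, U6=0, U7=0, U8=1, U9=0, U10=1, U11=1, U12=0 → Y1=0, Y2=0; observed Y1=0, Y2=0. Eliminates U5 stuck-at-1, U6 stuck-at-1, U7 stuck-at-1.
Test 3 (x1=1, x2=0, x3=0, x4=0): fault-free U1=1, U2=0, U3=0, U4=1, U5=0, U6=1, U7=1, U8=0, U9=1, U10=0, U11=0, U12=1 → Y1=1, Y2=1; observed Y1=1, Y2=1. Eliminates U9 stuck-at-0.
Only U8 stuck-at-1 is consistent with every test.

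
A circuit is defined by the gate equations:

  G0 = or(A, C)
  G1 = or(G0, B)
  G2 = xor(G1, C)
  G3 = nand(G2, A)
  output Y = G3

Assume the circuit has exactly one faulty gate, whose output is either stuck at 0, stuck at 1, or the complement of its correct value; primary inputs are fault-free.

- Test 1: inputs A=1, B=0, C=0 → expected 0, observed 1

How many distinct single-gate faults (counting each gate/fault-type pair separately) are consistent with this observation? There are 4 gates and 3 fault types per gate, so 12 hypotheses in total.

Fault-free: G0=1, G1=1, G2=1, G3=0 → 0. Observed 1.
  G0 stuck-at-0: output 1 ✓
  G0 stuck-at-1: output 0 ✗
  G0 inverted output: output 1 ✓
  G1 stuck-at-0: output 1 ✓
  G1 stuck-at-1: output 0 ✗
  G1 inverted output: output 1 ✓
  G2 stuck-at-0: output 1 ✓
  G2 stuck-at-1: output 0 ✗
  G2 inverted output: output 1 ✓
  G3 stuck-at-0: output 0 ✗
  G3 stuck-at-1: output 1 ✓
  G3 inverted output: output 1 ✓
Consistent faults: {G0 stuck-at-0, G0 inverted output, G1 stuck-at-0, G1 inverted output, G2 stuck-at-0, G2 inverted output, G3 stuck-at-1, G3 inverted output} — 8 in all.

8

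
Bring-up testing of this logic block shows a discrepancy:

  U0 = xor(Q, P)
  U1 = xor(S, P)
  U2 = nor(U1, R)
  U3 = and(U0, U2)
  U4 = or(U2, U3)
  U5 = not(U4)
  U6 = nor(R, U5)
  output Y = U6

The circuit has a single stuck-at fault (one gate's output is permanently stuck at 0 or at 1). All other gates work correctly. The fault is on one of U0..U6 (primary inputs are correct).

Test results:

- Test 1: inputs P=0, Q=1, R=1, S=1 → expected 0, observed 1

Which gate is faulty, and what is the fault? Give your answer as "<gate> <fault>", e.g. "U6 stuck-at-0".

Fault-free values for test 1 (P=0, Q=1, R=1, S=1): U0=1, U1=1, U2=0, U3=0, U4=0, U5=1, U6=0, giving Y=0. Observed 1.
Test 1: faults giving observed 1 are {U6 stuck-at-1}.
Only U6 stuck-at-1 is consistent with every test.

U6 stuck-at-1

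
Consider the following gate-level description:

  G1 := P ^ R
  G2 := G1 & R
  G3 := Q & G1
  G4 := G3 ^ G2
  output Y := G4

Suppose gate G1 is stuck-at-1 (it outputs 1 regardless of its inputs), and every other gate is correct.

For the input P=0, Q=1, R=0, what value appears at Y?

1

Propagate with G1 forced: G1=1 [stuck-at-1], G2=0, G3=1, G4=1.
So Y = 1. (Without the fault it would be 0.)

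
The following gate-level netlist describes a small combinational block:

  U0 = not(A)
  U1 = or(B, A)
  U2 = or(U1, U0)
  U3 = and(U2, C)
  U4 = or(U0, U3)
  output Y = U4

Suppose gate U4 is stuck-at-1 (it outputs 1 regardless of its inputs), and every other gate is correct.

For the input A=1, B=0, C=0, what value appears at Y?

1

Propagate with U4 forced: U0=0, U1=1, U2=1, U3=0, U4=1 [stuck-at-1].
So Y = 1. (Without the fault it would be 0.)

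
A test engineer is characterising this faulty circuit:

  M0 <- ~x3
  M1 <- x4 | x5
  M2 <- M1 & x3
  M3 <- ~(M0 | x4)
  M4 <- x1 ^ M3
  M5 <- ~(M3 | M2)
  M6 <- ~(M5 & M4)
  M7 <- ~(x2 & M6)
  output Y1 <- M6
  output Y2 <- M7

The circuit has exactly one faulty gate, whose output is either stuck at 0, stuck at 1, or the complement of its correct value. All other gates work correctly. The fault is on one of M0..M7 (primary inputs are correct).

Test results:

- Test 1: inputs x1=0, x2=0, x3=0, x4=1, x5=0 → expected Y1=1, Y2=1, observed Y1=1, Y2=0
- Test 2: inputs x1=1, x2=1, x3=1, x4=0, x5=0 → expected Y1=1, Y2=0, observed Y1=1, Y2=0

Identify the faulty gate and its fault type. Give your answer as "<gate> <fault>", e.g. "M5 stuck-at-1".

Fault-free values for test 1 (x1=0, x2=0, x3=0, x4=1, x5=0): M0=1, M1=1, M2=0, M3=0, M4=0, M5=1, M6=1, M7=1, giving Y1=1, Y2=1. Observed Y1=1, Y2=0.
Test 1: faults giving observed Y1=1, Y2=0 are {M7 stuck-at-0, M7 inverted output}.
Test 2 (x1=1, x2=1, x3=1, x4=0, x5=0): fault-free M0=0, M1=0, M2=0, M3=1, M4=0, M5=0, M6=1, M7=0 → Y1=1, Y2=0; observed Y1=1, Y2=0. Eliminates M7 inverted output.
Only M7 stuck-at-0 is consistent with every test.

M7 stuck-at-0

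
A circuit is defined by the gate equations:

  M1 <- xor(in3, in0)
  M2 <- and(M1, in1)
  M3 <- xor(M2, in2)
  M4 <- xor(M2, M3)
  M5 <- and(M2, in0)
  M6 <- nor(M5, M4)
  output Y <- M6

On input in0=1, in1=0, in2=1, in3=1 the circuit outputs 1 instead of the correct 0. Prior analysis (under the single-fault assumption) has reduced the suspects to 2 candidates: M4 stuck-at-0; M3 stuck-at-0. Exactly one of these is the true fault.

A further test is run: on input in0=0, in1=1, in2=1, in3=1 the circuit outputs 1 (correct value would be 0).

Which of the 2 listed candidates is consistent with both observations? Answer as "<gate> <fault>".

Evaluate each candidate on input in0=0, in1=1, in2=1, in3=1:
  M4 stuck-at-0: M1=1, M2=1, M3=0, M4=0 [stuck-at-0], M5=0, M6=1 → 1 — matches
  M3 stuck-at-0: M1=1, M2=1, M3=0 [stuck-at-0], M4=1, M5=0, M6=0 → 0 — eliminated
Only M4 stuck-at-0 reproduces the observed 1.

M4 stuck-at-0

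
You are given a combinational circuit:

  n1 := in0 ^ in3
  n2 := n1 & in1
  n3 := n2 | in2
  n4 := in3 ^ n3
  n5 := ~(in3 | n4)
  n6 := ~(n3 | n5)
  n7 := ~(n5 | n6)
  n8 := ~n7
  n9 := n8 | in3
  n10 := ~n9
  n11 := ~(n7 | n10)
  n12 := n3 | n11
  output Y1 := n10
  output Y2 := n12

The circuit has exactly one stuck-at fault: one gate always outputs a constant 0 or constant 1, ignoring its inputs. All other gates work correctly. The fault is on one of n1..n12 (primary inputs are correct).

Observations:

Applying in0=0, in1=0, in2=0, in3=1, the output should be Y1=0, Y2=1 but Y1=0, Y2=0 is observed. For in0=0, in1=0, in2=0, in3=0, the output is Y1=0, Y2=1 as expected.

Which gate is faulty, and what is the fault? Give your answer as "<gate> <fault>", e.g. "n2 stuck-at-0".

Fault-free values for test 1 (in0=0, in1=0, in2=0, in3=1): n1=1, n2=0, n3=0, n4=1, n5=0, n6=1, n7=0, n8=1, n9=1, n10=0, n11=1, n12=1, giving Y1=0, Y2=1. Observed Y1=0, Y2=0.
Test 1: faults giving observed Y1=0, Y2=0 are {n6 stuck-at-0, n7 stuck-at-1, n11 stuck-at-0, n12 stuck-at-0}.
Test 2 (in0=0, in1=0, in2=0, in3=0): fault-free n1=0, n2=0, n3=0, n4=0, n5=1, n6=0, n7=0, n8=1, n9=1, n10=0, n11=1, n12=1 → Y1=0, Y2=1; observed Y1=0, Y2=1. Eliminates n7 stuck-at-1, n11 stuck-at-0, n12 stuck-at-0.
Only n6 stuck-at-0 is consistent with every test.

n6 stuck-at-0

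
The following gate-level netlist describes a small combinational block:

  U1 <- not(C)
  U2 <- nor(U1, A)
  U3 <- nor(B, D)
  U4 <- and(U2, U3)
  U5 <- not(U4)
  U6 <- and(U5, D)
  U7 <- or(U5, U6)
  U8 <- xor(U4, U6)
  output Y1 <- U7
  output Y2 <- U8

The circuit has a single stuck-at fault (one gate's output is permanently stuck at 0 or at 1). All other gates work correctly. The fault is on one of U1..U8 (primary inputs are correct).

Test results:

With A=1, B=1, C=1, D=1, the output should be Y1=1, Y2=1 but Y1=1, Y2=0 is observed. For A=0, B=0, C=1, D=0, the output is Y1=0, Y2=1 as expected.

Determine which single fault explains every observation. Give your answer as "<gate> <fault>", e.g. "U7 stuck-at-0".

Fault-free values for test 1 (A=1, B=1, C=1, D=1): U1=0, U2=0, U3=0, U4=0, U5=1, U6=1, U7=1, U8=1, giving Y1=1, Y2=1. Observed Y1=1, Y2=0.
Test 1: faults giving observed Y1=1, Y2=0 are {U6 stuck-at-0, U8 stuck-at-0}.
Test 2 (A=0, B=0, C=1, D=0): fault-free U1=0, U2=1, U3=1, U4=1, U5=0, U6=0, U7=0, U8=1 → Y1=0, Y2=1; observed Y1=0, Y2=1. Eliminates U8 stuck-at-0.
Only U6 stuck-at-0 is consistent with every test.

U6 stuck-at-0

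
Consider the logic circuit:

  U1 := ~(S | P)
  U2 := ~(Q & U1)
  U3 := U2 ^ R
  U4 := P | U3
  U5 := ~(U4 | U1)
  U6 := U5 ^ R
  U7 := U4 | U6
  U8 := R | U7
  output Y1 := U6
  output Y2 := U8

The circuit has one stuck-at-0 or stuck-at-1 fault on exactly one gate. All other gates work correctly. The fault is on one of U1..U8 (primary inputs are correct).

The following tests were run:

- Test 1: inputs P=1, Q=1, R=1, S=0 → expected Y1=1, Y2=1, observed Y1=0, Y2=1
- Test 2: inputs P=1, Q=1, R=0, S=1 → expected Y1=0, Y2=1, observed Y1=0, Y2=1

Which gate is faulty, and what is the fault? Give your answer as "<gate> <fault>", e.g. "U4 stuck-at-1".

U6 stuck-at-0

Fault-free values for test 1 (P=1, Q=1, R=1, S=0): U1=0, U2=1, U3=0, U4=1, U5=0, U6=1, U7=1, U8=1, giving Y1=1, Y2=1. Observed Y1=0, Y2=1.
Test 1: faults giving observed Y1=0, Y2=1 are {U4 stuck-at-0, U5 stuck-at-1, U6 stuck-at-0}.
Test 2 (P=1, Q=1, R=0, S=1): fault-free U1=0, U2=1, U3=1, U4=1, U5=0, U6=0, U7=1, U8=1 → Y1=0, Y2=1; observed Y1=0, Y2=1. Eliminates U4 stuck-at-0, U5 stuck-at-1.
Only U6 stuck-at-0 is consistent with every test.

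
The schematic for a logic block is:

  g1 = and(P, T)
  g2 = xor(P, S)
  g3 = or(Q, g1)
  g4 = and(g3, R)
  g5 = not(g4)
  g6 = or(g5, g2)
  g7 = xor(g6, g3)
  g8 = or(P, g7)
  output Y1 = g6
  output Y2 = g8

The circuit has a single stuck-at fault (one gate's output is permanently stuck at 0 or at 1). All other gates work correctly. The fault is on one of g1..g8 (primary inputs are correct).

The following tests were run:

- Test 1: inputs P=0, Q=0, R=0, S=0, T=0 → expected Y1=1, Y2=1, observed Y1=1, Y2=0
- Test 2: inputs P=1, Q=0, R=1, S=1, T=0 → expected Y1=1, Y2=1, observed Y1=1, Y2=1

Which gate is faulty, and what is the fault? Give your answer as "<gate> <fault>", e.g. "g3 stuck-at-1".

g7 stuck-at-0

Fault-free values for test 1 (P=0, Q=0, R=0, S=0, T=0): g1=0, g2=0, g3=0, g4=0, g5=1, g6=1, g7=1, g8=1, giving Y1=1, Y2=1. Observed Y1=1, Y2=0.
Test 1: faults giving observed Y1=1, Y2=0 are {g1 stuck-at-1, g3 stuck-at-1, g7 stuck-at-0, g8 stuck-at-0}.
Test 2 (P=1, Q=0, R=1, S=1, T=0): fault-free g1=0, g2=0, g3=0, g4=0, g5=1, g6=1, g7=1, g8=1 → Y1=1, Y2=1; observed Y1=1, Y2=1. Eliminates g1 stuck-at-1, g3 stuck-at-1, g8 stuck-at-0.
Only g7 stuck-at-0 is consistent with every test.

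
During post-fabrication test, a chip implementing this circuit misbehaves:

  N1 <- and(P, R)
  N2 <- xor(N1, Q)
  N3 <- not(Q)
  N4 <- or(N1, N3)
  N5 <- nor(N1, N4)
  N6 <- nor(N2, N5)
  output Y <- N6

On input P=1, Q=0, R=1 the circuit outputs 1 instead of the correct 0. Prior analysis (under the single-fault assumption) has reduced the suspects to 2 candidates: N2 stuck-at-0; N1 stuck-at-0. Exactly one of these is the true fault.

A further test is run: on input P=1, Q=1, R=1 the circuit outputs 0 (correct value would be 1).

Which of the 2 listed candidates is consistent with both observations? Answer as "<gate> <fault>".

N1 stuck-at-0

Evaluate each candidate on input P=1, Q=1, R=1:
  N2 stuck-at-0: N1=1, N2=0 [stuck-at-0], N3=0, N4=1, N5=0, N6=1 → 1 — eliminated
  N1 stuck-at-0: N1=0 [stuck-at-0], N2=1, N3=0, N4=0, N5=1, N6=0 → 0 — matches
Only N1 stuck-at-0 reproduces the observed 0.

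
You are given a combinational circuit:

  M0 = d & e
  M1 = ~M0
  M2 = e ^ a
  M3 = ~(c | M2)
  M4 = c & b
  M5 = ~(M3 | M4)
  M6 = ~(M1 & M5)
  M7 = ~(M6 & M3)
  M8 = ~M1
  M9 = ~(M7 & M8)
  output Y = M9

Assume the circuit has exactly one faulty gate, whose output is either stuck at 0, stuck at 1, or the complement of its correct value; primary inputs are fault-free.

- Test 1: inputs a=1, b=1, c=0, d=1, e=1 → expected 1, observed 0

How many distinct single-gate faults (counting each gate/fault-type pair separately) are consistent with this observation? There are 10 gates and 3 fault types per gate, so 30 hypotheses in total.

10

Fault-free: M0=1, M1=0, M2=0, M3=1, M4=0, M5=0, M6=1, M7=0, M8=1, M9=1 → 1. Observed 0.
  M0: none of the 3 fault types match ✗
  M1: none of the 3 fault types match ✗
  M2: stuck-at-1, inverted output ✓; others ✗
  M3: stuck-at-0, inverted output ✓; others ✗
  M4: none of the 3 fault types match ✗
  M5: none of the 3 fault types match ✗
  M6: stuck-at-0, inverted output ✓; others ✗
  M7: stuck-at-1, inverted output ✓; others ✗
  M8: none of the 3 fault types match ✗
  M9: stuck-at-0, inverted output ✓; others ✗
Consistent faults: {M2 stuck-at-1, M2 inverted output, M3 stuck-at-0, M3 inverted output, M6 stuck-at-0, M6 inverted output, M7 stuck-at-1, M7 inverted output, M9 stuck-at-0, M9 inverted output} — 10 in all.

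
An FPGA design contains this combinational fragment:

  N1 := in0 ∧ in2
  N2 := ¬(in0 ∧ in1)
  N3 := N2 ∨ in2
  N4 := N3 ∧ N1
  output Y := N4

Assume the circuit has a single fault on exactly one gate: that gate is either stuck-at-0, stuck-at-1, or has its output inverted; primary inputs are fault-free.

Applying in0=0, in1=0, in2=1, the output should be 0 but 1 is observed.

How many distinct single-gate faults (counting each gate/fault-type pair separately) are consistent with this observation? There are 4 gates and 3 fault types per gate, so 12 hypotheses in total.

Fault-free: N1=0, N2=1, N3=1, N4=0 → 0. Observed 1.
  N1 stuck-at-0: output 0 ✗
  N1 stuck-at-1: output 1 ✓
  N1 inverted output: output 1 ✓
  N2 stuck-at-0: output 0 ✗
  N2 stuck-at-1: output 0 ✗
  N2 inverted output: output 0 ✗
  N3 stuck-at-0: output 0 ✗
  N3 stuck-at-1: output 0 ✗
  N3 inverted output: output 0 ✗
  N4 stuck-at-0: output 0 ✗
  N4 stuck-at-1: output 1 ✓
  N4 inverted output: output 1 ✓
Consistent faults: {N1 stuck-at-1, N1 inverted output, N4 stuck-at-1, N4 inverted output} — 4 in all.

4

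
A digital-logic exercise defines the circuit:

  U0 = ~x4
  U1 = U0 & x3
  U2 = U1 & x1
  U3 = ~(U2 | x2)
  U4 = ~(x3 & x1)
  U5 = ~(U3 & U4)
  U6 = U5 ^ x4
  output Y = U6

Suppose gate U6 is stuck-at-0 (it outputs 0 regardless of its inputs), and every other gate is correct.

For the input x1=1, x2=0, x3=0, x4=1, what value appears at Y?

0

Propagate with U6 forced: U0=0, U1=0, U2=0, U3=1, U4=1, U5=0, U6=0 [stuck-at-0].
So Y = 0. (Without the fault it would be 1.)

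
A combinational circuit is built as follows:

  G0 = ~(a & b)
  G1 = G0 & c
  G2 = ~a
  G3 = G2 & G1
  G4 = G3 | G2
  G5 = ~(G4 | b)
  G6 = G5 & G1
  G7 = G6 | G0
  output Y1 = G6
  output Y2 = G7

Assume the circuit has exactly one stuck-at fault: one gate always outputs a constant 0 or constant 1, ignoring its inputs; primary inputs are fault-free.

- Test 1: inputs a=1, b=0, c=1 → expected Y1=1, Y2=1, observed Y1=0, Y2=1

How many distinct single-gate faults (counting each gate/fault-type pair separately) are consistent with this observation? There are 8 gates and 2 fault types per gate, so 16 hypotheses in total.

Fault-free: G0=1, G1=1, G2=0, G3=0, G4=0, G5=1, G6=1, G7=1 → Y1=1, Y2=1. Observed Y1=0, Y2=1.
  G0: none of the 2 fault types match ✗
  G1: stuck-at-0 ✓; others ✗
  G2: stuck-at-1 ✓; others ✗
  G3: stuck-at-1 ✓; others ✗
  G4: stuck-at-1 ✓; others ✗
  G5: stuck-at-0 ✓; others ✗
  G6: stuck-at-0 ✓; others ✗
  G7: none of the 2 fault types match ✗
Consistent faults: {G1 stuck-at-0, G2 stuck-at-1, G3 stuck-at-1, G4 stuck-at-1, G5 stuck-at-0, G6 stuck-at-0} — 6 in all.

6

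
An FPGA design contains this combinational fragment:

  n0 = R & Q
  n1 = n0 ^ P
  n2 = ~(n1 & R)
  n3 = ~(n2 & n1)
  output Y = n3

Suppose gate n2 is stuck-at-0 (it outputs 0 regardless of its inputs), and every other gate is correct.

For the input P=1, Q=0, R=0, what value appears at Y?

1

Propagate with n2 forced: n0=0, n1=1, n2=0 [stuck-at-0], n3=1.
So Y = 1. (Without the fault it would be 0.)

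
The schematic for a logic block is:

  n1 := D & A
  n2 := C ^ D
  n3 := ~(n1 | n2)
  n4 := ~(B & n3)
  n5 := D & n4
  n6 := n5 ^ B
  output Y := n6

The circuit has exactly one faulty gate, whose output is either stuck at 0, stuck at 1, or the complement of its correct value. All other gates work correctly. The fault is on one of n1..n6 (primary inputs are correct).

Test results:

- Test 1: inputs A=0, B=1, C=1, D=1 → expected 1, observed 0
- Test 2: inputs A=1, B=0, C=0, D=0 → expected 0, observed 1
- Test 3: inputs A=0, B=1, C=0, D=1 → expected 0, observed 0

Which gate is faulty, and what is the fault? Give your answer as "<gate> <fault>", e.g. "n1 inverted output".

n5 stuck-at-1

Fault-free values for test 1 (A=0, B=1, C=1, D=1): n1=0, n2=0, n3=1, n4=0, n5=0, n6=1, giving Y=1. Observed 0.
Test 1: faults giving observed 0 are {n1 stuck-at-1, n1 inverted output, n2 stuck-at-1, n2 inverted output, n3 stuck-at-0, n3 inverted output, n4 stuck-at-1, n4 inverted output, n5 stuck-at-1, n5 inverted output, n6 stuck-at-0, n6 inverted output}.
Test 2 (A=1, B=0, C=0, D=0): fault-free n1=0, n2=0, n3=1, n4=1, n5=0, n6=0 → 0; observed 1. Eliminates n1 stuck-at-1, n1 inverted output, n2 stuck-at-1, n2 inverted output, n3 stuck-at-0, n3 inverted output, n4 stuck-at-1, n4 inverted output, n6 stuck-at-0.
Test 3 (A=0, B=1, C=0, D=1): fault-free n1=0, n2=1, n3=0, n4=1, n5=1, n6=0 → 0; observed 0. Eliminates n5 inverted output, n6 inverted output.
Only n5 stuck-at-1 is consistent with every test.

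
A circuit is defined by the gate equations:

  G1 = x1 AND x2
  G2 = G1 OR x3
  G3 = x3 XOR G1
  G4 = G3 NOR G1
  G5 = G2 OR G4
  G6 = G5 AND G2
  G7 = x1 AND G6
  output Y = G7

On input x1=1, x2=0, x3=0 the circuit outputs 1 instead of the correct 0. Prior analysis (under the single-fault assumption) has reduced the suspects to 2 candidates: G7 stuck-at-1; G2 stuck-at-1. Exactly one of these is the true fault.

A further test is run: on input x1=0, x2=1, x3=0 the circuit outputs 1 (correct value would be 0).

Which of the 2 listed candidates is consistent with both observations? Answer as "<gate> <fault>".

Evaluate each candidate on input x1=0, x2=1, x3=0:
  G7 stuck-at-1: G1=0, G2=0, G3=0, G4=1, G5=1, G6=0, G7=1 [stuck-at-1] → 1 — matches
  G2 stuck-at-1: G1=0, G2=1 [stuck-at-1], G3=0, G4=1, G5=1, G6=1, G7=0 → 0 — eliminated
Only G7 stuck-at-1 reproduces the observed 1.

G7 stuck-at-1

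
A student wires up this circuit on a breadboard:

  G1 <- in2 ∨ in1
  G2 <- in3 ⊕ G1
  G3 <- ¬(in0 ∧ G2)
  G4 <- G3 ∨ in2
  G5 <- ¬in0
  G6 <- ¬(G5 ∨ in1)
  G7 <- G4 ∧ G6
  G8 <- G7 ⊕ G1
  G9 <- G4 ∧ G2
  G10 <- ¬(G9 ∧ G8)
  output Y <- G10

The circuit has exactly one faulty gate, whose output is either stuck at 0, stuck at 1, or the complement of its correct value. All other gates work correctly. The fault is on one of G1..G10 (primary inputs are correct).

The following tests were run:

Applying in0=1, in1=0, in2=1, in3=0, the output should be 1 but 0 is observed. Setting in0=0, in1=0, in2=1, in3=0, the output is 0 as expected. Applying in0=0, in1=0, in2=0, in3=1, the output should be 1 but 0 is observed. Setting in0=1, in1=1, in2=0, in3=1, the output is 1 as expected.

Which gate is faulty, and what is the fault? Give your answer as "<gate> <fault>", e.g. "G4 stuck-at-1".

Fault-free values for test 1 (in0=1, in1=0, in2=1, in3=0): G1=1, G2=1, G3=0, G4=1, G5=0, G6=1, G7=1, G8=0, G9=1, G10=1, giving Y=1. Observed 0.
Test 1: faults giving observed 0 are {G5 stuck-at-1, G5 inverted output, G6 stuck-at-0, G6 inverted output, G7 stuck-at-0, G7 inverted output, G8 stuck-at-1, G8 inverted output, G10 stuck-at-0, G10 inverted output}.
Test 2 (in0=0, in1=0, in2=1, in3=0): fault-free G1=1, G2=1, G3=1, G4=1, G5=1, G6=0, G7=0, G8=1, G9=1, G10=0 → 0; observed 0. Eliminates G5 inverted output, G6 inverted output, G7 inverted output, G8 inverted output, G10 inverted output.
Test 3 (in0=0, in1=0, in2=0, in3=1): fault-free G1=0, G2=1, G3=1, G4=1, G5=1, G6=0, G7=0, G8=0, G9=1, G10=1 → 1; observed 0. Eliminates G5 stuck-at-1, G6 stuck-at-0, G7 stuck-at-0.
Test 4 (in0=1, in1=1, in2=0, in3=1): fault-free G1=1, G2=0, G3=1, G4=1, G5=0, G6=0, G7=0, G8=1, G9=0, G10=1 → 1; observed 1. Eliminates G10 stuck-at-0.
Only G8 stuck-at-1 is consistent with every test.

G8 stuck-at-1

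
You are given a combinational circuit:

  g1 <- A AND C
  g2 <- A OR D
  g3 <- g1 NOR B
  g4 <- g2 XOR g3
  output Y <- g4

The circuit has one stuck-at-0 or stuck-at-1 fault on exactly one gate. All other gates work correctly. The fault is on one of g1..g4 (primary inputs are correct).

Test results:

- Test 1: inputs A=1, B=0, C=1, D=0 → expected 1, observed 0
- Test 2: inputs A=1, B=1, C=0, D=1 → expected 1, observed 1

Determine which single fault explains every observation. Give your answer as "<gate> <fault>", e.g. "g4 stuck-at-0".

g1 stuck-at-0

Fault-free values for test 1 (A=1, B=0, C=1, D=0): g1=1, g2=1, g3=0, g4=1, giving Y=1. Observed 0.
Test 1: faults giving observed 0 are {g1 stuck-at-0, g2 stuck-at-0, g3 stuck-at-1, g4 stuck-at-0}.
Test 2 (A=1, B=1, C=0, D=1): fault-free g1=0, g2=1, g3=0, g4=1 → 1; observed 1. Eliminates g2 stuck-at-0, g3 stuck-at-1, g4 stuck-at-0.
Only g1 stuck-at-0 is consistent with every test.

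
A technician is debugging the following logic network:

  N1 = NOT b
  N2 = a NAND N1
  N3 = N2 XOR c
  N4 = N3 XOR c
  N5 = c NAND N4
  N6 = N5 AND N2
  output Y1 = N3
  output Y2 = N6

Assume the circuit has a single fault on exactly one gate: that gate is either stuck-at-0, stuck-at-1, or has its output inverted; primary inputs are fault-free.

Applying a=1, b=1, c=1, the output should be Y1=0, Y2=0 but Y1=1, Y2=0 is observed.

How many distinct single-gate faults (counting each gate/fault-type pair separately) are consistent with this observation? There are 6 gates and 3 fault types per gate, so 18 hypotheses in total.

4

Fault-free: N1=0, N2=1, N3=0, N4=1, N5=0, N6=0 → Y1=0, Y2=0. Observed Y1=1, Y2=0.
  N1: stuck-at-1, inverted output ✓; others ✗
  N2: stuck-at-0, inverted output ✓; others ✗
  N3: none of the 3 fault types match ✗
  N4: none of the 3 fault types match ✗
  N5: none of the 3 fault types match ✗
  N6: none of the 3 fault types match ✗
Consistent faults: {N1 stuck-at-1, N1 inverted output, N2 stuck-at-0, N2 inverted output} — 4 in all.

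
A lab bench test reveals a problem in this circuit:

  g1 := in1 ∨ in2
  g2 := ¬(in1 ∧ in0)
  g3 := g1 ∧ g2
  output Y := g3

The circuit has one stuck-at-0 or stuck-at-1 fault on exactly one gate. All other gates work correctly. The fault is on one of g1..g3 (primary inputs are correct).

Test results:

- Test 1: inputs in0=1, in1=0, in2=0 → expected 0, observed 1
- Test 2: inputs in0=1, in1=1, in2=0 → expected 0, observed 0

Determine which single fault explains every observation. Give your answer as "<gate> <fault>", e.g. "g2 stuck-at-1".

Fault-free values for test 1 (in0=1, in1=0, in2=0): g1=0, g2=1, g3=0, giving Y=0. Observed 1.
Test 1: faults giving observed 1 are {g1 stuck-at-1, g3 stuck-at-1}.
Test 2 (in0=1, in1=1, in2=0): fault-free g1=1, g2=0, g3=0 → 0; observed 0. Eliminates g3 stuck-at-1.
Only g1 stuck-at-1 is consistent with every test.

g1 stuck-at-1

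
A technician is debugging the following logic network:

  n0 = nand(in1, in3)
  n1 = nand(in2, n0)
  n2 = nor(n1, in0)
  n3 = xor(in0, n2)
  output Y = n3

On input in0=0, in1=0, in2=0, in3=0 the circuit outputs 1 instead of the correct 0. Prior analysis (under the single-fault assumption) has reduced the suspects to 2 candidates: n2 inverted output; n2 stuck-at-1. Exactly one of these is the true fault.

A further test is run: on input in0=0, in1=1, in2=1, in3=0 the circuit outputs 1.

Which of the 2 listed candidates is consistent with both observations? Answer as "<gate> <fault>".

n2 stuck-at-1

Evaluate each candidate on input in0=0, in1=1, in2=1, in3=0:
  n2 inverted output: n0=1, n1=0, n2=0 [inverted output], n3=0 → 0 — eliminated
  n2 stuck-at-1: n0=1, n1=0, n2=1 [stuck-at-1], n3=1 → 1 — matches
Only n2 stuck-at-1 reproduces the observed 1.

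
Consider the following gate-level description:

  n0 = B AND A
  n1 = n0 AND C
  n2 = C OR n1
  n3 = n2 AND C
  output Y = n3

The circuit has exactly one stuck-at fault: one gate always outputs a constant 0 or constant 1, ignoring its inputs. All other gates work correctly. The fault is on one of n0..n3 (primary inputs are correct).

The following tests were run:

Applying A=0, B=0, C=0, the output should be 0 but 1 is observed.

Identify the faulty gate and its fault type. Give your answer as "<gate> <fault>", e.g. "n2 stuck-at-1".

Fault-free values for test 1 (A=0, B=0, C=0): n0=0, n1=0, n2=0, n3=0, giving Y=0. Observed 1.
Test 1: faults giving observed 1 are {n3 stuck-at-1}.
Only n3 stuck-at-1 is consistent with every test.

n3 stuck-at-1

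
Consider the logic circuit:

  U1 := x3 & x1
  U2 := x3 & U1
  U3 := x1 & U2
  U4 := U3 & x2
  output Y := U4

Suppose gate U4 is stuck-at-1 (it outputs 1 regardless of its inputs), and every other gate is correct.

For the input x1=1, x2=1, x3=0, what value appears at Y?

Propagate with U4 forced: U1=0, U2=0, U3=0, U4=1 [stuck-at-1].
So Y = 1. (Without the fault it would be 0.)

1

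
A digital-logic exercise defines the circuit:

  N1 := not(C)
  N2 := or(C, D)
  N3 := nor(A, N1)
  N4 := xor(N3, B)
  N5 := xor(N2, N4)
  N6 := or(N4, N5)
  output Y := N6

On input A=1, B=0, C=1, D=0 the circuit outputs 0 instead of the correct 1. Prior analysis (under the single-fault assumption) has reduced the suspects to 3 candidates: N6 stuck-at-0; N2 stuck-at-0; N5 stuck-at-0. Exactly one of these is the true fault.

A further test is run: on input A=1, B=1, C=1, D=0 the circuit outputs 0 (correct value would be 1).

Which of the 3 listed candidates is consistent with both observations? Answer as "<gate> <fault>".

Evaluate each candidate on input A=1, B=1, C=1, D=0:
  N6 stuck-at-0: N1=0, N2=1, N3=0, N4=1, N5=0, N6=0 [stuck-at-0] → 0 — matches
  N2 stuck-at-0: N1=0, N2=0 [stuck-at-0], N3=0, N4=1, N5=1, N6=1 → 1 — eliminated
  N5 stuck-at-0: N1=0, N2=1, N3=0, N4=1, N5=0 [stuck-at-0], N6=1 → 1 — eliminated
Only N6 stuck-at-0 reproduces the observed 0.

N6 stuck-at-0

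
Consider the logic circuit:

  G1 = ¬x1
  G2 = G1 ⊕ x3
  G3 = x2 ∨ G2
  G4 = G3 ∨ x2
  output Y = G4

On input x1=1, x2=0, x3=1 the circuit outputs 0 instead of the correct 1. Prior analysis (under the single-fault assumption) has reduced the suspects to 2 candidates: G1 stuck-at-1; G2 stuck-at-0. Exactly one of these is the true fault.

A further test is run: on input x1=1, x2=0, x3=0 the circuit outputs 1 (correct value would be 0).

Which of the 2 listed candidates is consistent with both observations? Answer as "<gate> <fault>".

Evaluate each candidate on input x1=1, x2=0, x3=0:
  G1 stuck-at-1: G1=1 [stuck-at-1], G2=1, G3=1, G4=1 → 1 — matches
  G2 stuck-at-0: G1=0, G2=0 [stuck-at-0], G3=0, G4=0 → 0 — eliminated
Only G1 stuck-at-1 reproduces the observed 1.

G1 stuck-at-1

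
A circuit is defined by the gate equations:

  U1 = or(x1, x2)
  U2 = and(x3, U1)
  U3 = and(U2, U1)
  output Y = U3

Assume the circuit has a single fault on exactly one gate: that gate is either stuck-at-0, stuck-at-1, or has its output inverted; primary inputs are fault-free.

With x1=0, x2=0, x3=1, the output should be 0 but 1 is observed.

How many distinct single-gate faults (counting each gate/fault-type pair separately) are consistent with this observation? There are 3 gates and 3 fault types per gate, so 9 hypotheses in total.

Fault-free: U1=0, U2=0, U3=0 → 0. Observed 1.
  U1 stuck-at-0: output 0 ✗
  U1 stuck-at-1: output 1 ✓
  U1 inverted output: output 1 ✓
  U2 stuck-at-0: output 0 ✗
  U2 stuck-at-1: output 0 ✗
  U2 inverted output: output 0 ✗
  U3 stuck-at-0: output 0 ✗
  U3 stuck-at-1: output 1 ✓
  U3 inverted output: output 1 ✓
Consistent faults: {U1 stuck-at-1, U1 inverted output, U3 stuck-at-1, U3 inverted output} — 4 in all.

4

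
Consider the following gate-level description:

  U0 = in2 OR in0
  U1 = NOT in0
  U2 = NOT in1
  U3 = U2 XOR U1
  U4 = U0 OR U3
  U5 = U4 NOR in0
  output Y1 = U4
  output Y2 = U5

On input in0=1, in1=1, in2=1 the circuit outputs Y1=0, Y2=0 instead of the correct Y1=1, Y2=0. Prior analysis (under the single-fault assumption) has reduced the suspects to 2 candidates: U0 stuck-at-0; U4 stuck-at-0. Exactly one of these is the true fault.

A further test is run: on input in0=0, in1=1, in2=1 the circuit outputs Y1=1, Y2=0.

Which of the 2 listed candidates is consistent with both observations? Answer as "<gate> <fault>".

U0 stuck-at-0

Evaluate each candidate on input in0=0, in1=1, in2=1:
  U0 stuck-at-0: U0=0 [stuck-at-0], U1=1, U2=0, U3=1, U4=1, U5=0 → Y1=1, Y2=0 — matches
  U4 stuck-at-0: U0=1, U1=1, U2=0, U3=1, U4=0 [stuck-at-0], U5=1 → Y1=0, Y2=1 — eliminated
Only U0 stuck-at-0 reproduces the observed Y1=1, Y2=0.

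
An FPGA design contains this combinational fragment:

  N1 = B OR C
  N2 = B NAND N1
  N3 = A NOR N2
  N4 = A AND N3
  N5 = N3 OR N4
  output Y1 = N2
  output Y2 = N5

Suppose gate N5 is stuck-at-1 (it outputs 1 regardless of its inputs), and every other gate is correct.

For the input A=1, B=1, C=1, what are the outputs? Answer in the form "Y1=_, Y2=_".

Y1=0, Y2=1

Propagate with N5 forced: N1=1, N2=0, N3=0, N4=0, N5=1 [stuck-at-1].
So the outputs are Y1=0, Y2=1. (Without the fault they would be Y1=0, Y2=0.)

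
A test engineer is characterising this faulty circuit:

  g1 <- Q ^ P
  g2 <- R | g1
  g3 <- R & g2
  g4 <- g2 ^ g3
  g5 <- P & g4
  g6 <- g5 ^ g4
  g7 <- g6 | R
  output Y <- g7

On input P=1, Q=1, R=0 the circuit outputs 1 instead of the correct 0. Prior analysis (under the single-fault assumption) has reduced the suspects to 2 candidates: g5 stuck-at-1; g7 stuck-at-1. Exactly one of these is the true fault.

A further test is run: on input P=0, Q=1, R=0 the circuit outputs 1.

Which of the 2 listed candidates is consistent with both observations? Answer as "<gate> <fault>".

g7 stuck-at-1

Evaluate each candidate on input P=0, Q=1, R=0:
  g5 stuck-at-1: g1=1, g2=1, g3=0, g4=1, g5=1 [stuck-at-1], g6=0, g7=0 → 0 — eliminated
  g7 stuck-at-1: g1=1, g2=1, g3=0, g4=1, g5=0, g6=1, g7=1 [stuck-at-1] → 1 — matches
Only g7 stuck-at-1 reproduces the observed 1.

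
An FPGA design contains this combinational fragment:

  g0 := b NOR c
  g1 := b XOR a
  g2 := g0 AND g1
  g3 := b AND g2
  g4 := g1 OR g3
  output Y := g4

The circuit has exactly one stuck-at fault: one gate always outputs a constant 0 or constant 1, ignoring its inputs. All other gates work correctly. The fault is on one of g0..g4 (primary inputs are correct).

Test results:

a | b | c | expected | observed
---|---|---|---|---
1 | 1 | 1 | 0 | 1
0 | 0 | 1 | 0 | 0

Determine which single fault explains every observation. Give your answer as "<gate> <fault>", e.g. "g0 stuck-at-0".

g2 stuck-at-1

Fault-free values for test 1 (a=1, b=1, c=1): g0=0, g1=0, g2=0, g3=0, g4=0, giving Y=0. Observed 1.
Test 1: faults giving observed 1 are {g1 stuck-at-1, g2 stuck-at-1, g3 stuck-at-1, g4 stuck-at-1}.
Test 2 (a=0, b=0, c=1): fault-free g0=0, g1=0, g2=0, g3=0, g4=0 → 0; observed 0. Eliminates g1 stuck-at-1, g3 stuck-at-1, g4 stuck-at-1.
Only g2 stuck-at-1 is consistent with every test.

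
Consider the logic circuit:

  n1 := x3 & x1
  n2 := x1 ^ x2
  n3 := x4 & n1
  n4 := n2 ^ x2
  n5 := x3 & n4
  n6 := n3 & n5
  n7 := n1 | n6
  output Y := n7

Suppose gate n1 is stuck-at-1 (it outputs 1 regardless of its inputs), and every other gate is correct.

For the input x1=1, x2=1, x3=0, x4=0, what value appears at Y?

1

Propagate with n1 forced: n1=1 [stuck-at-1], n2=0, n3=0, n4=1, n5=0, n6=0, n7=1.
So Y = 1. (Without the fault it would be 0.)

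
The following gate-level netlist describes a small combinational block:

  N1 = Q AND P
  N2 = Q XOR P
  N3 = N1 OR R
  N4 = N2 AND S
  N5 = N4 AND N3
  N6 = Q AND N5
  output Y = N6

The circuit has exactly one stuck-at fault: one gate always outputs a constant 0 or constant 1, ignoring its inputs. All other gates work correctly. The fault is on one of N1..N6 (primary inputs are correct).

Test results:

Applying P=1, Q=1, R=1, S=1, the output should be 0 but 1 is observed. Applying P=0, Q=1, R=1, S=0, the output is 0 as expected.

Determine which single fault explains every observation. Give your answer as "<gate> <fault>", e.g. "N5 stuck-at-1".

Fault-free values for test 1 (P=1, Q=1, R=1, S=1): N1=1, N2=0, N3=1, N4=0, N5=0, N6=0, giving Y=0. Observed 1.
Test 1: faults giving observed 1 are {N2 stuck-at-1, N4 stuck-at-1, N5 stuck-at-1, N6 stuck-at-1}.
Test 2 (P=0, Q=1, R=1, S=0): fault-free N1=0, N2=1, N3=1, N4=0, N5=0, N6=0 → 0; observed 0. Eliminates N4 stuck-at-1, N5 stuck-at-1, N6 stuck-at-1.
Only N2 stuck-at-1 is consistent with every test.

N2 stuck-at-1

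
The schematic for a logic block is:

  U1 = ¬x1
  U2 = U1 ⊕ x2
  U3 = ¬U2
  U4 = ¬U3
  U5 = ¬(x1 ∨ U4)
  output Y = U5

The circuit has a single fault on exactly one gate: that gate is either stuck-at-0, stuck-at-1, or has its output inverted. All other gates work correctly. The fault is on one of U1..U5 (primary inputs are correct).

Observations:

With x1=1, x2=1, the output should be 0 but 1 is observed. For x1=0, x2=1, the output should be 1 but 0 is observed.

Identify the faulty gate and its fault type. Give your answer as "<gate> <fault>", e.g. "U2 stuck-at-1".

U5 inverted output

Fault-free values for test 1 (x1=1, x2=1): U1=0, U2=1, U3=0, U4=1, U5=0, giving Y=0. Observed 1.
Test 1: faults giving observed 1 are {U5 stuck-at-1, U5 inverted output}.
Test 2 (x1=0, x2=1): fault-free U1=1, U2=0, U3=1, U4=0, U5=1 → 1; observed 0. Eliminates U5 stuck-at-1.
Only U5 inverted output is consistent with every test.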